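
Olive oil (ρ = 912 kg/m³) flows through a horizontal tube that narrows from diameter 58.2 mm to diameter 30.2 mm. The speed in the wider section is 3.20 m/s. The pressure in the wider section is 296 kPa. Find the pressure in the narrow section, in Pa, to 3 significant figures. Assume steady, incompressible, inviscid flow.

By continuity, v₂ = v₁·A₁/A₂ = 3.20·(26.6/7.16) = 11.9 m/s.
Along the horizontal streamline, P + ½ρv² is constant.
P₂ = P₁ − ½ρ(v₂² − v₁²) = 296000 − ½·912·(11.9² − 3.20²) = 296000 − 59700 = 236000 Pa.

236000 Pa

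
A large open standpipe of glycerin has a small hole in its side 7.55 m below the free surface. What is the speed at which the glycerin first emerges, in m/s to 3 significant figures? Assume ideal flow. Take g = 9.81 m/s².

v ≈ 12.2 m/s

Bernoulli from surface to hole (P equal, v_surface ≈ 0): v = √(2gh) = √(2×9.81×7.55) = 12.2 m/s.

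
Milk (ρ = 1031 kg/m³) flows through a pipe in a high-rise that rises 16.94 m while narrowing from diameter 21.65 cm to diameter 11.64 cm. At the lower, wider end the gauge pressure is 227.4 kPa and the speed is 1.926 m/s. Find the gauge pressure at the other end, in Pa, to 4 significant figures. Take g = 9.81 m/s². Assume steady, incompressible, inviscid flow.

Mass conservation (A₁v₁ = A₂v₂) gives v₂ = 1.926 × 368.1/106.4 = 6.663 m/s.
Applying Bernoulli between the two ends and solving for P₂: P₂ = P₁ + ½ρ(v₁² − v₂²) − ρgΔh.
P₂ = 227400 + ½·1031·(1.926² − 6.663²) − 1031·9.81·(+16.94) = 227400 + (-20970) − (171300) = 35090 Pa.

P₂ ≈ 35090 Pa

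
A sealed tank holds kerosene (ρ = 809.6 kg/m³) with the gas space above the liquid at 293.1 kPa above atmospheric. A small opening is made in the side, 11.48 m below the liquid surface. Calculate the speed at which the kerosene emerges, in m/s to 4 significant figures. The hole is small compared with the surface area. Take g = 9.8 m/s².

Take point 1 at the surface (v₁ ≈ 0) and point 2 at the hole (at atmospheric pressure). Bernoulli: P₁ + ρg h = P_atm + ½ρv₂².
With P₁ − P_atm = 293100 Pa, v₂ = √(2gh + 2ΔP/ρ) = √(2·9.8·11.48 + 2·293100/809.6) = 30.81 m/s.

v ≈ 30.81 m/s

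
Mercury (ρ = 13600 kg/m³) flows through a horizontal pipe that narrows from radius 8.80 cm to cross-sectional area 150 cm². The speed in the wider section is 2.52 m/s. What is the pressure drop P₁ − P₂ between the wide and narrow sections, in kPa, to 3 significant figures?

Continuity gives A₁v₁ = A₂v₂, so v₂ = (243 cm²)/(150 cm²) × 2.52 m/s = 4.09 m/s.
Along the horizontal streamline, P + ½ρv² is constant.
P₁ − P₂ = ½·13600·(4.09² − 2.52²) = ½·13600·10.4 = 70400 Pa.

ΔP ≈ 70.4 kPa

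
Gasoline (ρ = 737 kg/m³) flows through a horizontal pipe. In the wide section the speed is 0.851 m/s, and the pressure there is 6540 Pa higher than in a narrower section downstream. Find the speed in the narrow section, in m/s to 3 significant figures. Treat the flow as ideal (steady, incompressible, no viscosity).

Horizontal Bernoulli: P₁ + ½ρv₁² = P₂ + ½ρv₂², so v₂² = v₁² + 2(P₁ − P₂)/ρ.
v₂ = √(0.851² + 2·6540/737) = √(0.724 + 17.7) = 4.30 m/s.

4.30 m/s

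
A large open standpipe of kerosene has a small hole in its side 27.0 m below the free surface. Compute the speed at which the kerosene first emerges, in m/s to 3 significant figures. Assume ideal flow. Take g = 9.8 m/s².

The surface is effectively still and both ends are open, so ½v² = gh and v = √(2·9.8·27.0) = 23.0 m/s.

23.0 m/s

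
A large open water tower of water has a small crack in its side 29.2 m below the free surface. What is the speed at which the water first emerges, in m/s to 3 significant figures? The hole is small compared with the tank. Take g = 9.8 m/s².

Bernoulli from surface to hole (P equal, v_surface ≈ 0): v = √(2gh) = √(2×9.8×29.2) = 23.9 m/s.

v ≈ 23.9 m/s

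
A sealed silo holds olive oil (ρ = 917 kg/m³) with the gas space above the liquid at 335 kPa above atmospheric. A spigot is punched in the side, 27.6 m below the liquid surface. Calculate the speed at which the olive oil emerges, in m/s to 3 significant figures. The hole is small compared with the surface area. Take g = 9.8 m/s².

v ≈ 35.7 m/s

Take point 1 at the surface (v₁ ≈ 0) and point 2 at the hole (at atmospheric pressure). Bernoulli: P₁ + ρg h = P_atm + ½ρv₂².
With P₁ − P_atm = 335000 Pa, v₂ = √(2gh + 2ΔP/ρ) = √(2·9.8·27.6 + 2·335000/917) = 35.7 m/s.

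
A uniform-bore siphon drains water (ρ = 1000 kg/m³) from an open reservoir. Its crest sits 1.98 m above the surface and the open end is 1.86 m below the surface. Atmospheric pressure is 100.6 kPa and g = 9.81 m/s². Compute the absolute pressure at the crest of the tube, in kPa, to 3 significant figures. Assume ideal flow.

62.9 kPa

Bernoulli surface→outlet gives ½v² = g·h_out, so v = √(2·9.81·1.86) = 6.04 m/s.
Continuity keeps v the same throughout the tube; from surface to crest, P_atm + 0 = P_top + ½ρv² + ρg·h_top.
P_top = 100600 − ½·1000·6.04² − 1000·9.81·1.98 = 62900 Pa.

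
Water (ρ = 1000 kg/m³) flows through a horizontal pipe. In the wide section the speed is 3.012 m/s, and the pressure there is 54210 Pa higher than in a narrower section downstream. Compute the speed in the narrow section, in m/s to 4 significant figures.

Along the level pipe P + ½ρv² is conserved, hence v₂² = v₁² + 2(P₁ − P₂)/ρ.
v₂ = √(3.012² + 2·54210/1000) = √(9.072 + 108.4) = 10.84 m/s.

v₂ ≈ 10.84 m/s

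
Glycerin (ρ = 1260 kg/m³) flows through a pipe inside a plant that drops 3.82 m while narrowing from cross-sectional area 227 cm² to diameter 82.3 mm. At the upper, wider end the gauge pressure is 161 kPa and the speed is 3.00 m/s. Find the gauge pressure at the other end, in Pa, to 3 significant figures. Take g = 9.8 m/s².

P₂ = 111000 Pa

Mass conservation (A₁v₁ = A₂v₂) gives v₂ = 3.00 × 227/53.2 = 12.8 m/s.
Applying Bernoulli between the two ends and solving for P₂: P₂ = P₁ + ½ρ(v₁² − v₂²) − ρgΔh.
P₂ = 161000 + ½·1260·(3.00² − 12.8²) − 1260·9.8·(−3.82) = 161000 + (-97600) − (-47200) = 111000 Pa.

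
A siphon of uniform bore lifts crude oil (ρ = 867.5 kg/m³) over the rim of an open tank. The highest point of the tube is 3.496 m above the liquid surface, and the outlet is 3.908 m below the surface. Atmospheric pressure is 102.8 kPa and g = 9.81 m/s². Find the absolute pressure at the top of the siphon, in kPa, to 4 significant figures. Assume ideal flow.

P_top ≈ 39.79 kPa

From the surface to the outlet (both open to atmosphere, surface at rest): v = √(2g·h_out) = √(2·9.81·3.908) = 8.756 m/s.
The bore is uniform, so the speed at the crest is the same v. Bernoulli surface→crest: P_atm = P_top + ½ρv² + ρg·h_top.
P_top = 102800 − ½·867.5·8.756² − 867.5·9.81·3.496 = 39790 Pa.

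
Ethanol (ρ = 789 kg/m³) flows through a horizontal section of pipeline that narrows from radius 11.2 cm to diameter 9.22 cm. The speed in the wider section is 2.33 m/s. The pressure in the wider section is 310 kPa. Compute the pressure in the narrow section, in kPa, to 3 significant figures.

By continuity, v₂ = v₁·A₁/A₂ = 2.33·(394/66.8) = 13.8 m/s.
With no height change, Bernoulli's equation is P₁ + ½ρv₁² = P₂ + ½ρv₂².
P₂ = P₁ − ½ρ(v₂² − v₁²) = 310000 − ½·789·(13.8² − 2.33²) = 310000 − 72500 = 238000 Pa.

238 kPa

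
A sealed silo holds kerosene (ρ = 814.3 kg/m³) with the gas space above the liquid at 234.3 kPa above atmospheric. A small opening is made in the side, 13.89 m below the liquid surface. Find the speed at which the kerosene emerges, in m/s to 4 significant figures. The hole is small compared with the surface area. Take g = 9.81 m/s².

v = 29.12 m/s

Take point 1 at the surface (v₁ ≈ 0) and point 2 at the hole (at atmospheric pressure). Bernoulli: P₁ + ρg h = P_atm + ½ρv₂².
With P₁ − P_atm = 234300 Pa, v₂ = √(2gh + 2ΔP/ρ) = √(2·9.81·13.89 + 2·234300/814.3) = 29.12 m/s.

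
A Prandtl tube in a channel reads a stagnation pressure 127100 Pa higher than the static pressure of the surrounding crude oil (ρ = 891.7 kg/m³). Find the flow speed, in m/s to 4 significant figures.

Bernoulli between the free stream and the stagnation point: ½ρv² = P_stag − P_static.
v = √(2ΔP/ρ) = √(2·127100/891.7) = 16.88 m/s.

v ≈ 16.88 m/s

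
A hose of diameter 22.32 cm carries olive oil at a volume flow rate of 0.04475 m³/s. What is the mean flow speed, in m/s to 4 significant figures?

Q = 0.04475 m³/s = 0.04475 m³/s.
v = Q/A = 0.04475 / 0.03913 = 1.144 m/s.

1.144 m/s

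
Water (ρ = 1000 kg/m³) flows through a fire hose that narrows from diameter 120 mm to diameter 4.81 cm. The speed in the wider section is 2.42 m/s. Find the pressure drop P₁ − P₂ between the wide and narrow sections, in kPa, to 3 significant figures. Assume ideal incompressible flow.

Mass conservation (A₁v₁ = A₂v₂) gives v₂ = 2.42 × 113/18.2 = 15.1 m/s.
The pipe is horizontal, so Bernoulli reduces to P₁ + ½ρv₁² = P₂ + ½ρv₂².
P₁ − P₂ = ½·1000·(15.1² − 2.42²) = ½·1000·221 = 111000 Pa.

ΔP = 111 kPa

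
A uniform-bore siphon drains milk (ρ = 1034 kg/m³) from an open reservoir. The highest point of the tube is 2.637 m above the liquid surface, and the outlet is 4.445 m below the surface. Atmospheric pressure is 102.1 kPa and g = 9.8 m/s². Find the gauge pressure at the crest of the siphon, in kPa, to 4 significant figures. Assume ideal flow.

P_gauge ≈ -71.76 kPa

Bernoulli surface→outlet gives ½v² = g·h_out, so v = √(2·9.8·4.445) = 9.334 m/s.
With constant cross-section the crest speed equals v; applying Bernoulli from the surface up to the crest, P_top = P_atm − ½ρv² − ρg·h_top.
P_top = 102100 − ½·1034·9.334² − 1034·9.8·2.637 = 30340 Pa. So P_gauge = P_top − P_atm = -71760 Pa.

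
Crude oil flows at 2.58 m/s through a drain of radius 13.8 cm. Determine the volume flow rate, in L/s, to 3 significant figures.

Q ≈ 154 L/s

Q = A·v = 0.0598 m² × 2.58 m/s = 0.154 m³/s.
Converting: 0.154 m³/s × 1000 = 154 L/s.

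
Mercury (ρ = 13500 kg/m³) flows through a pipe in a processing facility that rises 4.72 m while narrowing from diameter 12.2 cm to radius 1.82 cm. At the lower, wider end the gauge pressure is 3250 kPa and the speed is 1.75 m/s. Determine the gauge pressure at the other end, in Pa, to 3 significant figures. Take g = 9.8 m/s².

P₂ ≈ 37600 Pa

Continuity gives A₁v₁ = A₂v₂, so v₂ = (117 cm²)/(10.4 cm²) × 1.75 m/s = 19.7 m/s.
Applying Bernoulli between the two ends and solving for P₂: P₂ = P₁ + ½ρ(v₁² − v₂²) − ρgΔh.
P₂ = 3250000 + ½·13500·(1.75² − 19.7²) − 13500·9.8·(+4.72) = 3250000 + (-2590000) − (624000) = 37600 Pa.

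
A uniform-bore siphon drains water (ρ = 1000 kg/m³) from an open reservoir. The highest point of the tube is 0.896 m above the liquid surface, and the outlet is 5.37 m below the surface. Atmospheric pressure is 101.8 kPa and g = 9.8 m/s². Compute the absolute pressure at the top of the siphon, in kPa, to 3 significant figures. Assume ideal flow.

The outlet speed comes from Torricelli: v = √(2g·5.37) = 10.3 m/s.
With constant cross-section the crest speed equals v; applying Bernoulli from the surface up to the crest, P_top = P_atm − ½ρv² − ρg·h_top.
P_top = 101800 − ½·1000·10.3² − 1000·9.8·0.896 = 40400 Pa.

P_top = 40.4 kPa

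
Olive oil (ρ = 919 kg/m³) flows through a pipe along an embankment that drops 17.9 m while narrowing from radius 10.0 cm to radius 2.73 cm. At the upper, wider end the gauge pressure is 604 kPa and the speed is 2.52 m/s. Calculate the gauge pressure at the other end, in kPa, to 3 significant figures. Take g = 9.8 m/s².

243 kPa

By continuity, v₂ = v₁·A₁/A₂ = 2.52·(314/23.4) = 33.8 m/s.
Applying Bernoulli between the two ends and solving for P₂: P₂ = P₁ + ½ρ(v₁² − v₂²) − ρgΔh.
P₂ = 604000 + ½·919·(2.52² − 33.8²) − 919·9.8·(−17.9) = 604000 + (-522000) − (-161000) = 243000 Pa.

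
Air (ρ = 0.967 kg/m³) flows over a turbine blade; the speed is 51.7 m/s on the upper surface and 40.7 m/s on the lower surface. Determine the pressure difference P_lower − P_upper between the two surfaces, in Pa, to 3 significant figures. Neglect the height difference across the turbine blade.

Bernoulli (same height): P_lower − P_upper = ½ρ(v_upper² − v_lower²).
ΔP = ½·0.967·(51.7² − 40.7²) = 491 Pa.

ΔP ≈ 491 Pa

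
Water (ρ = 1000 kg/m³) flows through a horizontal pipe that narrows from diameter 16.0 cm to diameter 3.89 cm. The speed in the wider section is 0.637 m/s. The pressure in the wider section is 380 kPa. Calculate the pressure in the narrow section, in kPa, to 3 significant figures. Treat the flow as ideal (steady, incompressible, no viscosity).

The volume flow rate is constant, so v₂ = (A₁/A₂)v₁ = (201/11.9)·0.637 = 10.8 m/s.
The pipe is horizontal, so Bernoulli reduces to P₁ + ½ρv₁² = P₂ + ½ρv₂².
P₂ = P₁ − ½ρ(v₂² − v₁²) = 380000 − ½·1000·(10.8² − 0.637²) = 380000 − 57900 = 322000 Pa.

322 kPa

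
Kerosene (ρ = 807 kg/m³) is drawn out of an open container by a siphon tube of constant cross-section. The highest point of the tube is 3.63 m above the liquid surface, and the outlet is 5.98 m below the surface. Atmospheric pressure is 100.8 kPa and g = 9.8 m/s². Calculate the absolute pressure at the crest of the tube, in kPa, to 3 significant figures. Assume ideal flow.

From the surface to the outlet (both open to atmosphere, surface at rest): v = √(2g·h_out) = √(2·9.8·5.98) = 10.8 m/s.
With constant cross-section the crest speed equals v; applying Bernoulli from the surface up to the crest, P_top = P_atm − ½ρv² − ρg·h_top.
P_top = 100800 − ½·807·10.8² − 807·9.8·3.63 = 24800 Pa.

P_top ≈ 24.8 kPa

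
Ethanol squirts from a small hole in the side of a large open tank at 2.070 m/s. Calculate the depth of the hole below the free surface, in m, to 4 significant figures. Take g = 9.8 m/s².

h ≈ 0.2186 m

Torricelli: v = √(2gh), so h = v²/(2g).
h = 2.070²/(2·9.8) = 4.285/19.60 = 0.2186 m.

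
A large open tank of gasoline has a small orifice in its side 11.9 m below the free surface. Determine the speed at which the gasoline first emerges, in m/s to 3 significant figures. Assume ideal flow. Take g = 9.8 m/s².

Bernoulli from surface to hole (P equal, v_surface ≈ 0): v = √(2gh) = √(2×9.8×11.9) = 15.3 m/s.

v ≈ 15.3 m/s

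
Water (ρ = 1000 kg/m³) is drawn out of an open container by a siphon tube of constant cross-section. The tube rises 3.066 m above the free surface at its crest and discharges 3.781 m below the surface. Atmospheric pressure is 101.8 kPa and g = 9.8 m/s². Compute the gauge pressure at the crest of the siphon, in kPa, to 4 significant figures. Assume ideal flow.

Bernoulli surface→outlet gives ½v² = g·h_out, so v = √(2·9.8·3.781) = 8.609 m/s.
With constant cross-section the crest speed equals v; applying Bernoulli from the surface up to the crest, P_top = P_atm − ½ρv² − ρg·h_top.
P_top = 101800 − ½·1000·8.609² − 1000·9.8·3.066 = 34700 Pa. So P_gauge = P_top − P_atm = -67100 Pa.

P_gauge ≈ -67.10 kPa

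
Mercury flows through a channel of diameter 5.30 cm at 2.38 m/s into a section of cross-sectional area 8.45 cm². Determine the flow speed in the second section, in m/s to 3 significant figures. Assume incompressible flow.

Mass conservation (A₁v₁ = A₂v₂) gives v₂ = 2.38 × 22.1/8.45 = 6.21 m/s.

6.21 m/s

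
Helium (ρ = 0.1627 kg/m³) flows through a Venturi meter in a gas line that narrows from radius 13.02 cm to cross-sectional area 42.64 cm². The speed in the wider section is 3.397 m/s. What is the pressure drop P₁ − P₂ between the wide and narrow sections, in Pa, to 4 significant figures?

ΔP = 145.5 Pa

Mass conservation (A₁v₁ = A₂v₂) gives v₂ = 3.397 × 532.6/42.64 = 42.43 m/s.
Bernoulli (h₁ = h₂): P₁ − P₂ = ½ρ(v₂² − v₁²).
P₁ − P₂ = ½·0.1627·(42.43² − 3.397²) = ½·0.1627·1789 = 145.5 Pa.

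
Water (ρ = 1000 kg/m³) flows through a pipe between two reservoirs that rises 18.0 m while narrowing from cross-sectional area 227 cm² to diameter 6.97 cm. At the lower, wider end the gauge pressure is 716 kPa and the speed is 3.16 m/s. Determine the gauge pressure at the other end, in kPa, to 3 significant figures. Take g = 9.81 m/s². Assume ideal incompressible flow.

Continuity gives A₁v₁ = A₂v₂, so v₂ = (227 cm²)/(38.2 cm²) × 3.16 m/s = 18.8 m/s.
Energy conservation along the streamline gives P₂ = P₁ − ½ρ(v₂² − v₁²) − ρg(h₂ − h₁).
P₂ = 716000 + ½·1000·(3.16² − 18.8²) − 1000·9.81·(+18.0) = 716000 + (-172000) − (177000) = 368000 Pa.

368 kPa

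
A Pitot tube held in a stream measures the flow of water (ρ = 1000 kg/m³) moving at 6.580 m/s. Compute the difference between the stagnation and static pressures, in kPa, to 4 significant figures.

At the stagnation point the flow is brought to rest, so Bernoulli gives P_stag − P_static = ½ρv².
ΔP = ½·1000·6.580² = 21650 Pa.

ΔP ≈ 21.65 kPa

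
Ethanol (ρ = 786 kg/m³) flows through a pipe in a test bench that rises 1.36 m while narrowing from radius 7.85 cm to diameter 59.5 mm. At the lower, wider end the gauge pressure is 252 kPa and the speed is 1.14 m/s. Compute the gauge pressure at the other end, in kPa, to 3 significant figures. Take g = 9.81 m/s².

P₂ = 217 kPa

Mass conservation (A₁v₁ = A₂v₂) gives v₂ = 1.14 × 194/27.8 = 7.94 m/s.
Applying Bernoulli between the two ends and solving for P₂: P₂ = P₁ + ½ρ(v₁² − v₂²) − ρgΔh.
P₂ = 252000 + ½·786·(1.14² − 7.94²) − 786·9.81·(+1.36) = 252000 + (-24200) − (10500) = 217000 Pa.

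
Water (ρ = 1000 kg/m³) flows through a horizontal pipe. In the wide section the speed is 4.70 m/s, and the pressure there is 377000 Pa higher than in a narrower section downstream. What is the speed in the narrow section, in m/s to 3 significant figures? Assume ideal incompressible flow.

Along the level pipe P + ½ρv² is conserved, hence v₂² = v₁² + 2(P₁ − P₂)/ρ.
v₂ = √(4.70² + 2·377000/1000) = √(22.1 + 754) = 27.9 m/s.

v₂ ≈ 27.9 m/s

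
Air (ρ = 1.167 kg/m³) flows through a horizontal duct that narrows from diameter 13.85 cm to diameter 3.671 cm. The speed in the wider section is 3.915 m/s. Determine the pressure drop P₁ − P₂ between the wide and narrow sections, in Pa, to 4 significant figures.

ΔP ≈ 1803 Pa

The volume flow rate is constant, so v₂ = (A₁/A₂)v₁ = (150.7/10.58)·3.915 = 55.73 m/s.
Along the horizontal streamline, P + ½ρv² is constant.
P₁ − P₂ = ½·1.167·(55.73² − 3.915²) = ½·1.167·3090 = 1803 Pa.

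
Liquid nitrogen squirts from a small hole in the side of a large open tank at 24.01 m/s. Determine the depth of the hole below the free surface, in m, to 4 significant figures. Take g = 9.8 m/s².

Torricelli: v = √(2gh), so h = v²/(2g).
h = 24.01²/(2·9.8) = 576.5/19.60 = 29.41 m.

h ≈ 29.41 m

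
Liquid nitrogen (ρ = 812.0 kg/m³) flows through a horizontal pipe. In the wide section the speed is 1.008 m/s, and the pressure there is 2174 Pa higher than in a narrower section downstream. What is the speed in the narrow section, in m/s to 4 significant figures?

Horizontal Bernoulli: P₁ + ½ρv₁² = P₂ + ½ρv₂², so v₂² = v₁² + 2(P₁ − P₂)/ρ.
v₂ = √(1.008² + 2·2174/812.0) = √(1.016 + 5.355) = 2.524 m/s.

v₂ ≈ 2.524 m/s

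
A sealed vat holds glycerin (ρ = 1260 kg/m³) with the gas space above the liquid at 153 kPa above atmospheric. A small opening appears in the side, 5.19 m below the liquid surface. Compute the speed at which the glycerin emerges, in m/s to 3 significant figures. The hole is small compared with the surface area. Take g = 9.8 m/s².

v ≈ 18.6 m/s

Take point 1 at the surface (v₁ ≈ 0) and point 2 at the hole (at atmospheric pressure). Bernoulli: P₁ + ρg h = P_atm + ½ρv₂².
With P₁ − P_atm = 153000 Pa, v₂ = √(2gh + 2ΔP/ρ) = √(2·9.8·5.19 + 2·153000/1260) = 18.6 m/s.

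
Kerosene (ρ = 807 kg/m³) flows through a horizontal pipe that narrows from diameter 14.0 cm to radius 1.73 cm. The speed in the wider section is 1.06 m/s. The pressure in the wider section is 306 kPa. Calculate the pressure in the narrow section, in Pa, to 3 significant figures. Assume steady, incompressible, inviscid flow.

P₂ = 185000 Pa

By continuity, v₂ = v₁·A₁/A₂ = 1.06·(154/9.40) = 17.4 m/s.
Bernoulli (h₁ = h₂): P₁ − P₂ = ½ρ(v₂² − v₁²).
P₂ = P₁ − ½ρ(v₂² − v₁²) = 306000 − ½·807·(17.4² − 1.06²) = 306000 − 121000 = 185000 Pa.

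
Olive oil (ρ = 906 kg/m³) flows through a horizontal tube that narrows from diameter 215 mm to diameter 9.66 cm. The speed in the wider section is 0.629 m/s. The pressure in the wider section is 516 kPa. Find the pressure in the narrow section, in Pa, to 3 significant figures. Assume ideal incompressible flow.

512000 Pa

By continuity, v₂ = v₁·A₁/A₂ = 0.629·(363/73.3) = 3.12 m/s.
Bernoulli (h₁ = h₂): P₁ − P₂ = ½ρ(v₂² − v₁²).
P₂ = P₁ − ½ρ(v₂² − v₁²) = 516000 − ½·906·(3.12² − 0.629²) = 516000 − 4220 = 512000 Pa.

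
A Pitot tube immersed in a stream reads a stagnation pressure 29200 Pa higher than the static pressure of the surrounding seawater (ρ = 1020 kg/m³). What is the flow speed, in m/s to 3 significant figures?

7.57 m/s

The dynamic pressure equals the rise in static pressure at the stagnation point: ΔP = ½ρv².
v = √(2ΔP/ρ) = √(2·29200/1020) = 7.57 m/s.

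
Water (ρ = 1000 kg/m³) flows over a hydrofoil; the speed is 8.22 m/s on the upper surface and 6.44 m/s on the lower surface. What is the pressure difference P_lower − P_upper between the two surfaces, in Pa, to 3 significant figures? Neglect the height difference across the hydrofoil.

With negligible Δh, P + ½ρv² is constant, so P_low − P_up = ½ρ(v_up² − v_low²).
ΔP = ½·1000·(8.22² − 6.44²) = 13000 Pa.

13000 Pa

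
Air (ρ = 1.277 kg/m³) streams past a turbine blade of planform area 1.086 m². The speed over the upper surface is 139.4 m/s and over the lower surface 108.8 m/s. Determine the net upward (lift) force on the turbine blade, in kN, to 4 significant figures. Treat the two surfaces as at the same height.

F = 5.266 kN

From P + ½ρv² = const at equal height, P_low − P_up = ½ρ(v_up² − v_low²).
ΔP = ½·1.277·(139.4² − 108.8²) = 4849 Pa.
Lift = ΔP · A = 4849 × 1.086 = 5266 N.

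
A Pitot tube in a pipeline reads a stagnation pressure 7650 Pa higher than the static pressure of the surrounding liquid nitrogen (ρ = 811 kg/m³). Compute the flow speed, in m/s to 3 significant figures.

Bernoulli between the free stream and the stagnation point: ½ρv² = P_stag − P_static.
v = √(2ΔP/ρ) = √(2·7650/811) = 4.34 m/s.

4.34 m/s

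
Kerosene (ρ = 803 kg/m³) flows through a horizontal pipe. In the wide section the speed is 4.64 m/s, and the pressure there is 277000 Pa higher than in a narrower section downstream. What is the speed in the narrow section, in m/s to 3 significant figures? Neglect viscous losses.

v₂ = 26.7 m/s

Horizontal Bernoulli: P₁ + ½ρv₁² = P₂ + ½ρv₂², so v₂² = v₁² + 2(P₁ − P₂)/ρ.
v₂ = √(4.64² + 2·277000/803) = √(21.5 + 690) = 26.7 m/s.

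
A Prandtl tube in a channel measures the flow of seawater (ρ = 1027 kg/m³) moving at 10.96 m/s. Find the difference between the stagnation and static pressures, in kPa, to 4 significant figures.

ΔP ≈ 61.68 kPa

Bernoulli between the free stream and the stagnation point: ½ρv² = P_stag − P_static.
ΔP = ½·1027·10.96² = 61680 Pa.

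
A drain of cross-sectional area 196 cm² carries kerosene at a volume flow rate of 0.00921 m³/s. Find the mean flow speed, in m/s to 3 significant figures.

v = 0.470 m/s

Q = 0.00921 m³/s = 0.00921 m³/s.
v = Q/A = 0.00921 / 0.0196 = 0.470 m/s.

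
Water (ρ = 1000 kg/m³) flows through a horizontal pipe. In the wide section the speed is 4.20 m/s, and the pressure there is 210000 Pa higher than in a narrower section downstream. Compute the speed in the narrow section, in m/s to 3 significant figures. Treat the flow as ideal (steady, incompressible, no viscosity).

v₂ = 20.9 m/s

Horizontal Bernoulli: P₁ + ½ρv₁² = P₂ + ½ρv₂², so v₂² = v₁² + 2(P₁ − P₂)/ρ.
v₂ = √(4.20² + 2·210000/1000) = √(17.6 + 420) = 20.9 m/s.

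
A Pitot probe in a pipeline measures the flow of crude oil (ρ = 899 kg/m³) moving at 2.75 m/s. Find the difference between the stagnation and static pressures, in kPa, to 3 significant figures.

At the stagnation point the flow is brought to rest, so Bernoulli gives P_stag − P_static = ½ρv².
ΔP = ½·899·2.75² = 3400 Pa.

3.40 kPa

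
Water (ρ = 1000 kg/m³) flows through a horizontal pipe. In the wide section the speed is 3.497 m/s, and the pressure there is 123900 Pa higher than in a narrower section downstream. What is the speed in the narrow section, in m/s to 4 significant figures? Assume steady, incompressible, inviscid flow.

With h₁ = h₂, rearranging Bernoulli gives v₂ = √(v₁² + 2ΔP/ρ).
v₂ = √(3.497² + 2·123900/1000) = √(12.23 + 247.8) = 16.13 m/s.

16.13 m/s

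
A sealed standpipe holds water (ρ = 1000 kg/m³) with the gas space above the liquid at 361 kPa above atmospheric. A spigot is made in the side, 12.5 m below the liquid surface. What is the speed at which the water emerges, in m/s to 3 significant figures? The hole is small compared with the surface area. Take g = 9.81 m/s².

v = 31.1 m/s

Take point 1 at the surface (v₁ ≈ 0) and point 2 at the hole (at atmospheric pressure). Bernoulli: P₁ + ρg h = P_atm + ½ρv₂².
With P₁ − P_atm = 361000 Pa, v₂ = √(2gh + 2ΔP/ρ) = √(2·9.81·12.5 + 2·361000/1000) = 31.1 m/s.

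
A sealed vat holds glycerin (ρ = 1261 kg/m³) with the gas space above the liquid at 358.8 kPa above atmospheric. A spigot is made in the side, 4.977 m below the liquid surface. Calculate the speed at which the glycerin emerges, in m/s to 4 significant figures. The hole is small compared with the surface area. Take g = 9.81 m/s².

Take point 1 at the surface (v₁ ≈ 0) and point 2 at the hole (at atmospheric pressure). Bernoulli: P₁ + ρg h = P_atm + ½ρv₂².
With P₁ − P_atm = 358800 Pa, v₂ = √(2gh + 2ΔP/ρ) = √(2·9.81·4.977 + 2·358800/1261) = 25.82 m/s.

v = 25.82 m/s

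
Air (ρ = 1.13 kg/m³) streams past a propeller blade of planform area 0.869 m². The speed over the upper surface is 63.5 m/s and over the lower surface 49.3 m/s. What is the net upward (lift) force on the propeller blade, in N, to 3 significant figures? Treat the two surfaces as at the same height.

F ≈ 786 N

From P + ½ρv² = const at equal height, P_low − P_up = ½ρ(v_up² − v_low²).
ΔP = ½·1.13·(63.5² − 49.3²) = 905 Pa.
Lift = ΔP · A = 905 × 0.869 = 786 N.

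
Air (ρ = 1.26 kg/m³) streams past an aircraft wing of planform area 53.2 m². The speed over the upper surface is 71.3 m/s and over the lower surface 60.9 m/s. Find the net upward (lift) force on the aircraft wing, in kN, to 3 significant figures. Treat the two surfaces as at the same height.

From P + ½ρv² = const at equal height, P_low − P_up = ½ρ(v_up² − v_low²).
ΔP = ½·1.26·(71.3² − 60.9²) = 866 Pa.
Lift = ΔP · A = 866 × 53.2 = 46100 N.

F ≈ 46.1 kN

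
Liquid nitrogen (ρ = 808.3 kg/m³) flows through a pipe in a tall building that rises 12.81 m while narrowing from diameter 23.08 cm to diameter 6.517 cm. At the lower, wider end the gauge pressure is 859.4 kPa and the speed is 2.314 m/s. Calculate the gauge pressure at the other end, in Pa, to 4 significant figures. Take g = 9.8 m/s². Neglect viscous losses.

419700 Pa

By continuity, v₂ = v₁·A₁/A₂ = 2.314·(418.4/33.36) = 29.02 m/s.
Applying Bernoulli between the two ends and solving for P₂: P₂ = P₁ + ½ρ(v₁² − v₂²) − ρgΔh.
P₂ = 859400 + ½·808.3·(2.314² − 29.02²) − 808.3·9.8·(+12.81) = 859400 + (-338300) − (101500) = 419700 Pa.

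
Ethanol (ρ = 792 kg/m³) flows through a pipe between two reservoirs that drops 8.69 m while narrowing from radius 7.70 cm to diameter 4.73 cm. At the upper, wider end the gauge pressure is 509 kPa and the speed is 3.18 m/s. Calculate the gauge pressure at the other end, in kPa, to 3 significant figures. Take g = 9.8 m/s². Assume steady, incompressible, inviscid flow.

P₂ ≈ 130 kPa

Mass conservation (A₁v₁ = A₂v₂) gives v₂ = 3.18 × 186/17.6 = 33.7 m/s.
Energy conservation along the streamline gives P₂ = P₁ − ½ρ(v₂² − v₁²) − ρg(h₂ − h₁).
P₂ = 509000 + ½·792·(3.18² − 33.7²) − 792·9.8·(−8.69) = 509000 + (-446000) − (-67400) = 130000 Pa.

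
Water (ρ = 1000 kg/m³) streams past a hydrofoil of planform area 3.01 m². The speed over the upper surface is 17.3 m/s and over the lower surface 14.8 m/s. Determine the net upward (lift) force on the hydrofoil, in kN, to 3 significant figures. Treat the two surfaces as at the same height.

F = 121 kN

The faster flow above has the lower pressure; Bernoulli (same height) gives ΔP = ½ρ(v_up² − v_low²).
ΔP = ½·1000·(17.3² − 14.8²) = 40100 Pa.
Lift = ΔP · A = 40100 × 3.01 = 121000 N.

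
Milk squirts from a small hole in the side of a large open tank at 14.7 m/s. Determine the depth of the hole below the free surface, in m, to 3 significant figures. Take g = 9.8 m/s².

11.0 m

Torricelli: v = √(2gh), so h = v²/(2g).
h = 14.7²/(2·9.8) = 216/19.60 = 11.0 m.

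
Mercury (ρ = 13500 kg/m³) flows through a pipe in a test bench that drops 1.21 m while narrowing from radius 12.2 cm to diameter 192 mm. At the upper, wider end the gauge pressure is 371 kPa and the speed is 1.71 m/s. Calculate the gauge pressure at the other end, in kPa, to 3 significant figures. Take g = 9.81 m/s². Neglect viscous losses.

P₂ ≈ 500 kPa

The volume flow rate is constant, so v₂ = (A₁/A₂)v₁ = (468/290)·1.71 = 2.76 m/s.
Applying Bernoulli between the two ends and solving for P₂: P₂ = P₁ + ½ρ(v₁² − v₂²) − ρgΔh.
P₂ = 371000 + ½·13500·(1.71² − 2.76²) − 13500·9.81·(−1.21) = 371000 + (-31700) − (-160000) = 500000 Pa.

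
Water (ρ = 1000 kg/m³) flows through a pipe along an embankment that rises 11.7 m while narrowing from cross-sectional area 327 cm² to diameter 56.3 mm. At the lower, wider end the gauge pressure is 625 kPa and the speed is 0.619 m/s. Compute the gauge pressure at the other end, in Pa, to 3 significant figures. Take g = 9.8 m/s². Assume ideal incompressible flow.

Continuity gives A₁v₁ = A₂v₂, so v₂ = (327 cm²)/(24.9 cm²) × 0.619 m/s = 8.13 m/s.
Applying Bernoulli between the two ends and solving for P₂: P₂ = P₁ + ½ρ(v₁² − v₂²) − ρgΔh.
P₂ = 625000 + ½·1000·(0.619² − 8.13²) − 1000·9.8·(+11.7) = 625000 + (-32900) − (115000) = 477000 Pa.

477000 Pa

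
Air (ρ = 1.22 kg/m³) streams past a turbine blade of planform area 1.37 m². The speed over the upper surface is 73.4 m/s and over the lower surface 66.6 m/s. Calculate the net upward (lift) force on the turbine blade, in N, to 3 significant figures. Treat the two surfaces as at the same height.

From P + ½ρv² = const at equal height, P_low − P_up = ½ρ(v_up² − v_low²).
ΔP = ½·1.22·(73.4² − 66.6²) = 581 Pa.
Lift = ΔP · A = 581 × 1.37 = 796 N.

F ≈ 796 N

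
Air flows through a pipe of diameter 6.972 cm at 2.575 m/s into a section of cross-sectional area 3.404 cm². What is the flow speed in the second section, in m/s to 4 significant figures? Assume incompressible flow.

v₂ ≈ 28.88 m/s

Mass conservation (A₁v₁ = A₂v₂) gives v₂ = 2.575 × 38.18/3.404 = 28.88 m/s.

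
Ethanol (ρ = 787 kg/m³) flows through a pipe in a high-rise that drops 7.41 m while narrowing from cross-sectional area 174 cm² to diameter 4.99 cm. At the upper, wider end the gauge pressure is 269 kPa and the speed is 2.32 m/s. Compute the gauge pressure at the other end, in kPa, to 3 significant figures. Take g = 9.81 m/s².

P₂ = 161 kPa

Mass conservation (A₁v₁ = A₂v₂) gives v₂ = 2.32 × 174/19.6 = 20.6 m/s.
Applying Bernoulli between the two ends and solving for P₂: P₂ = P₁ + ½ρ(v₁² − v₂²) − ρgΔh.
P₂ = 269000 + ½·787·(2.32² − 20.6²) − 787·9.81·(−7.41) = 269000 + (-166000) − (-57200) = 161000 Pa.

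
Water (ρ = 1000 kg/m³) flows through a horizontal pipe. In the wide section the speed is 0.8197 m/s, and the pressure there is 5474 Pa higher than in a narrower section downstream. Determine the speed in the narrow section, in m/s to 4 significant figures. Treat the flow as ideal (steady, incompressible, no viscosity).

Along the level pipe P + ½ρv² is conserved, hence v₂² = v₁² + 2(P₁ − P₂)/ρ.
v₂ = √(0.8197² + 2·5474/1000) = √(0.6719 + 10.95) = 3.409 m/s.

v₂ = 3.409 m/s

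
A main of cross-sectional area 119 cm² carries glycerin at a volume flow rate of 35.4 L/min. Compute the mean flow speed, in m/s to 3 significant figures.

Q = 35.4 L/min = 0.000590 m³/s.
v = Q/A = 0.000590 / 0.0119 = 0.0496 m/s.

v ≈ 0.0496 m/s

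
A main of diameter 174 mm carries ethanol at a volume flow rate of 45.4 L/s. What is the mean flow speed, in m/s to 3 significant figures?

Q = 45.4 L/s = 0.0454 m³/s.
v = Q/A = 0.0454 / 0.0238 = 1.91 m/s.

v ≈ 1.91 m/s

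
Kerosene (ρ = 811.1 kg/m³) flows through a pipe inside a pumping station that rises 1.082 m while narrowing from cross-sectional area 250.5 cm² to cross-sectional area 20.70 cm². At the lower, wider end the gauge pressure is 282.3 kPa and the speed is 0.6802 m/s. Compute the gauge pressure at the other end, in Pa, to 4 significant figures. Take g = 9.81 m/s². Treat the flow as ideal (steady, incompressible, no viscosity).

Mass conservation (A₁v₁ = A₂v₂) gives v₂ = 0.6802 × 250.5/20.70 = 8.231 m/s.
Applying Bernoulli between the two ends and solving for P₂: P₂ = P₁ + ½ρ(v₁² − v₂²) − ρgΔh.
P₂ = 282300 + ½·811.1·(0.6802² − 8.231²) − 811.1·9.81·(+1.082) = 282300 + (-27290) − (8609) = 246400 Pa.

P₂ ≈ 246400 Pa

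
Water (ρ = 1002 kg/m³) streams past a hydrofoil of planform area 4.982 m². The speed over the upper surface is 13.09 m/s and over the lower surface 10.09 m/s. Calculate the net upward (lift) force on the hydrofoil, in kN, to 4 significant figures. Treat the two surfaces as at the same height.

F ≈ 173.6 kN

With equal heights on the two surfaces, Bernoulli gives P_lower − P_upper = ½ρ(v_upper² − v_lower²).
ΔP = ½·1002·(13.09² − 10.09²) = 34840 Pa.
Lift = ΔP · A = 34840 × 4.982 = 173600 N.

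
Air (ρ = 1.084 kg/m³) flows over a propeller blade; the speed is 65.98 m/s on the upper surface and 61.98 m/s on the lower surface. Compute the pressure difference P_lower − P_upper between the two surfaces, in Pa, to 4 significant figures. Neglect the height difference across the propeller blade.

ΔP = 277.4 Pa

With negligible Δh, P + ½ρv² is constant, so P_low − P_up = ½ρ(v_up² − v_low²).
ΔP = ½·1.084·(65.98² − 61.98²) = 277.4 Pa.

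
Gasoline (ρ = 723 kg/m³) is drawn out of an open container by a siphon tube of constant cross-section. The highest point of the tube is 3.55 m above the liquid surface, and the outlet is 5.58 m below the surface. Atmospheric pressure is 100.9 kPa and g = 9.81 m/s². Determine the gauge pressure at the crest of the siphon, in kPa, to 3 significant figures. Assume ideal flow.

From the surface to the outlet (both open to atmosphere, surface at rest): v = √(2g·h_out) = √(2·9.81·5.58) = 10.5 m/s.
With constant cross-section the crest speed equals v; applying Bernoulli from the surface up to the crest, P_top = P_atm − ½ρv² − ρg·h_top.
P_top = 100900 − ½·723·10.5² − 723·9.81·3.55 = 36100 Pa. So P_gauge = P_top − P_atm = -64800 Pa.

-64.8 kPa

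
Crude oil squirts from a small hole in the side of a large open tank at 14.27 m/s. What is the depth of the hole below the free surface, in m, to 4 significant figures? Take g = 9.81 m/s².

h ≈ 10.38 m

For a small hole in a large open tank, ½v² = gh, giving h = v²/(2g).
h = 14.27²/(2·9.81) = 203.6/19.62 = 10.38 m.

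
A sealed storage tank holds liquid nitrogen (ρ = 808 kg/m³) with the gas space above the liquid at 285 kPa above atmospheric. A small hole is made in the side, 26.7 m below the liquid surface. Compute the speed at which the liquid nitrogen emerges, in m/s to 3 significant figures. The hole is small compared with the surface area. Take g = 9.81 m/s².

Take point 1 at the surface (v₁ ≈ 0) and point 2 at the hole (at atmospheric pressure). Bernoulli: P₁ + ρg h = P_atm + ½ρv₂².
With P₁ − P_atm = 285000 Pa, v₂ = √(2gh + 2ΔP/ρ) = √(2·9.81·26.7 + 2·285000/808) = 35.1 m/s.

v = 35.1 m/s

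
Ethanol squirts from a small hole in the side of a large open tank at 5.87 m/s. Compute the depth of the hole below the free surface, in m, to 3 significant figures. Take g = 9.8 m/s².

Torricelli: v = √(2gh), so h = v²/(2g).
h = 5.87²/(2·9.8) = 34.5/19.60 = 1.76 m.

h ≈ 1.76 m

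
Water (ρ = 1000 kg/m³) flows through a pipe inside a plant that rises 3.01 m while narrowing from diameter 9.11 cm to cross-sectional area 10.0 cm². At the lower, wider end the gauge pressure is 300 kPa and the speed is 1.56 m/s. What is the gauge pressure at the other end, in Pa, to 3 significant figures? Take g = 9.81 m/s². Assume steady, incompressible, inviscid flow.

P₂ ≈ 220000 Pa

Continuity gives A₁v₁ = A₂v₂, so v₂ = (65.2 cm²)/(10.0 cm²) × 1.56 m/s = 10.2 m/s.
Applying Bernoulli between the two ends and solving for P₂: P₂ = P₁ + ½ρ(v₁² − v₂²) − ρgΔh.
P₂ = 300000 + ½·1000·(1.56² − 10.2²) − 1000·9.81·(+3.01) = 300000 + (-50500) − (29500) = 220000 Pa.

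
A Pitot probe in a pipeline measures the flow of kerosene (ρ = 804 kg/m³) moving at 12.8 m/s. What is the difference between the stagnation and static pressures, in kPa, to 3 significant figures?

ΔP ≈ 65.9 kPa

At the stagnation point the flow is brought to rest, so Bernoulli gives P_stag − P_static = ½ρv².
ΔP = ½·804·12.8² = 65900 Pa.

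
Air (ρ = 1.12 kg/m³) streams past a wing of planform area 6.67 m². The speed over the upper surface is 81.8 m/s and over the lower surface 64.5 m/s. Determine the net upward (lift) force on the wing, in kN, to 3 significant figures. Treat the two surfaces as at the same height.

9.45 kN

With equal heights on the two surfaces, Bernoulli gives P_lower − P_upper = ½ρ(v_upper² − v_lower²).
ΔP = ½·1.12·(81.8² − 64.5²) = 1420 Pa.
Lift = ΔP · A = 1420 × 6.67 = 9450 N.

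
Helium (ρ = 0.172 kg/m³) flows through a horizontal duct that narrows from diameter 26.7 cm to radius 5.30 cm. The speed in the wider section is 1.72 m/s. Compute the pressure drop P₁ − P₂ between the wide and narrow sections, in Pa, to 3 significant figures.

Continuity gives A₁v₁ = A₂v₂, so v₂ = (560 cm²)/(88.2 cm²) × 1.72 m/s = 10.9 m/s.
Along the horizontal streamline, P + ½ρv² is constant.
P₁ − P₂ = ½·0.172·(10.9² − 1.72²) = ½·0.172·116 = 9.99 Pa.

ΔP ≈ 9.99 Pa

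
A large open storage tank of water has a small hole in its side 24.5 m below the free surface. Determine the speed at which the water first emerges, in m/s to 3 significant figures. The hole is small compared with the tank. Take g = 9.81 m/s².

Bernoulli from surface to hole (P equal, v_surface ≈ 0): v = √(2gh) = √(2×9.81×24.5) = 21.9 m/s.

21.9 m/s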